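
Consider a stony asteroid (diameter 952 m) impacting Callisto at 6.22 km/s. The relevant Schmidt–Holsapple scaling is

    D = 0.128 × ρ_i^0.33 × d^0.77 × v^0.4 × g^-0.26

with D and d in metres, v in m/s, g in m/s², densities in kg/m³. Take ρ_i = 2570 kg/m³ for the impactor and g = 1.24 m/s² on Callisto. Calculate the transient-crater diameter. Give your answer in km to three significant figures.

D ≈ 10.5 km

In SI units: v = 6220 m/s.
ρ_i^0.33 = 2570^0.33 = 13.34
d^0.77 = 952^0.77 = 196.6
v^0.4 = 6220^0.4 = 32.92
g^-0.26 = 1.24^-0.26 = 0.9456
D = 0.128 × 13.34 × 196.6 × 32.92 × 0.9456 = 10450 m
   = 10.45 km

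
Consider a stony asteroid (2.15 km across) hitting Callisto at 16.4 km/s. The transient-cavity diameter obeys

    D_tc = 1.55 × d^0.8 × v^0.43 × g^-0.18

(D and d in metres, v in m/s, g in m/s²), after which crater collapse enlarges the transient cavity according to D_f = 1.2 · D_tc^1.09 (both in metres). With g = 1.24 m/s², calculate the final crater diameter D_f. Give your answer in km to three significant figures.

D_f ≈ 141 km

In SI: d = 2150 m, v = 16400 m/s.
d^0.8 = 2150^0.8 = 463.4
v^0.43 = 16400^0.43 = 64.92
g^-0.18 = 1.24^-0.18 = 0.9620
D_tc = 1.55 × 463.4 × 64.92 × 0.9620 = 44860 m
D_f = 1.2 × (44860)^1.09 = 1.412 × 10^5 m
     = 141.2 km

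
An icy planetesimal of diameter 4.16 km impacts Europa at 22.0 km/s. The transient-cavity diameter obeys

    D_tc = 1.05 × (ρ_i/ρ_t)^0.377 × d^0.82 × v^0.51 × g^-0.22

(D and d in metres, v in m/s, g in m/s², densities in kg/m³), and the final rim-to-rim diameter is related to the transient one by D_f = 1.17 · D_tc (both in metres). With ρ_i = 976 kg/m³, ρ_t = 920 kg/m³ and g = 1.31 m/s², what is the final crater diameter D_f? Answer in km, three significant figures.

D_f ≈ 180 km

In SI: d = 4160 m, v = 22000 m/s.
(ρ_i/ρ_t)^0.377 = (976/920)^0.377 = 1.023
d^0.82 = 4160^0.82 = 928.2
v^0.51 = 22000^0.51 = 163.9
g^-0.22 = 1.31^-0.22 = 0.9423
D_tc = 1.05 × 1.023 × 928.2 × 163.9 × 0.9423 = 1.540 × 10^5 m
D_f = 1.17 × 1.540 × 10^5 = 1.802 × 10^5 m
     = 180.2 km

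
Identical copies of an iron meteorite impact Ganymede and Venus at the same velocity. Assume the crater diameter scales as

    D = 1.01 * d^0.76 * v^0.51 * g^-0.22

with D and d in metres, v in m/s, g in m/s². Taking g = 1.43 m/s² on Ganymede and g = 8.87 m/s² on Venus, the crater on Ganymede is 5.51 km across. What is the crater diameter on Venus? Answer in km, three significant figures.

D ≈ 3.69 km

All impactor-dependent factors cancel in the ratio, leaving D_Venus/D_Ganymede = (g_Venus/g_Ganymede)^-0.22.
(8.87/1.43)^-0.22 = 6.203^-0.22 = 0.6693
D_Venus = 0.6693 × 5.51 km = 3.69 km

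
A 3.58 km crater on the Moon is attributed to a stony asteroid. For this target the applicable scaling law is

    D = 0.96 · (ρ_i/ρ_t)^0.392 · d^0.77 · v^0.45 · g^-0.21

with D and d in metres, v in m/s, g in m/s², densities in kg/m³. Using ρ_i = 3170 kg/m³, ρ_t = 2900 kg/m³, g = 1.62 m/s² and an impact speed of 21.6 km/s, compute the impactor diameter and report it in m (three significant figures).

Rearranging for d: d = [D / (0.96 · (3170/2900)^0.392 · 21600^0.45 · 1.62^-0.21)]^(1/0.77).
D = 3580 m.
(3170/2900)^0.392 = 1.036
21600^0.45 = 89.23
1.62^-0.21 = 0.9037
Denominator = 0.96 × 1.036 × 89.23 × 0.9037 = 80.20
D / 80.20 = 3580 / 80.20 = 44.64
d = 44.64^(1/0.77) = 44.64^1.2987 = 138.8 m

d ≈ 139 m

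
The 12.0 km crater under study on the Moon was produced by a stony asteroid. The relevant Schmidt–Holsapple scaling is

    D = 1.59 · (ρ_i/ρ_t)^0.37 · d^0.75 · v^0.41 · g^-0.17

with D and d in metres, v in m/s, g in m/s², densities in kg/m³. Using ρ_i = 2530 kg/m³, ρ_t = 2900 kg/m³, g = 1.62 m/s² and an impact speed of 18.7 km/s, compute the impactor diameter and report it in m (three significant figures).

d ≈ 816 m

Rearranging for d: d = [D / (1.59 · (2530/2900)^0.37 · 18700^0.41 · 1.62^-0.17)]^(1/0.75).
D = 12000 m.
(2530/2900)^0.37 = 0.9508
18700^0.41 = 56.42
1.62^-0.17 = 0.9213
Denominator = 1.59 × 0.9508 × 56.42 × 0.9213 = 78.58
D / 78.58 = 12000 / 78.58 = 152.7
d = 152.7^(1/0.75) = 152.7^1.3333 = 816.0 m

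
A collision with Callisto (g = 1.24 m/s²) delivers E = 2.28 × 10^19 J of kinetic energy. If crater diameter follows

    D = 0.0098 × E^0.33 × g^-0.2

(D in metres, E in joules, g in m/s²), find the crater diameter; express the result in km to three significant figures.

D ≈ 22.9 km

E^0.33 = (2.28 × 10^19)^0.33 = 2.444 × 10^6
g^-0.2 = 1.24^-0.2 = 0.9579
D = 0.0098 × 2.444 × 10^6 × 0.9579 = 22943 m
   = 22.94 km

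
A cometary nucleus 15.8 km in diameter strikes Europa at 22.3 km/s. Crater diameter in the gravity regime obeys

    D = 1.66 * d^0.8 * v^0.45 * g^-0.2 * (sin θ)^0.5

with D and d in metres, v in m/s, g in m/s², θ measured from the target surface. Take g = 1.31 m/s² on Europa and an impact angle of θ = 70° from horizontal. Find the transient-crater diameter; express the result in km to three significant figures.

D ≈ 315 km

In SI units: d = 15800 m, v = 22300 m/s.
d^0.8 = 15800^0.8 = 2285
v^0.45 = 22300^0.45 = 90.52
g^-0.2 = 1.31^-0.2 = 0.9474
(sin 70°)^0.5 = 0.9397^0.5 = 0.9694
D = 1.66 × 2285 × 90.52 × 0.9474 × 0.9694 = 3.153 × 10^5 m
   = 315.3 km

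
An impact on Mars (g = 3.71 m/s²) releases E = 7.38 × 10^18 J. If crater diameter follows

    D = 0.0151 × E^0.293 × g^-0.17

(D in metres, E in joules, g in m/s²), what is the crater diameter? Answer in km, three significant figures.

E^0.293 = (7.38 × 10^18)^0.293 = 3.376 × 10^5
g^-0.17 = 3.71^-0.17 = 0.8002
D = 0.0151 × 3.376 × 10^5 × 0.8002 = 4079 m
   = 4.079 km

D ≈ 4.08 km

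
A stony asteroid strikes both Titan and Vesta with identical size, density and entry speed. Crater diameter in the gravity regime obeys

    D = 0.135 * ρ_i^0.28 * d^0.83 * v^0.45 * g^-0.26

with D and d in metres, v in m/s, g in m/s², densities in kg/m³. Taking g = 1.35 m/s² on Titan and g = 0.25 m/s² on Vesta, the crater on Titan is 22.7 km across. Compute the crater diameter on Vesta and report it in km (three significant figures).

D ≈ 35.2 km

All impactor-dependent factors cancel in the ratio, leaving D_Vesta/D_Titan = (g_Vesta/g_Titan)^-0.26.
(0.25/1.35)^-0.26 = 0.1852^-0.26 = 1.550
D_Vesta = 1.550 × 22.7 km = 35.2 km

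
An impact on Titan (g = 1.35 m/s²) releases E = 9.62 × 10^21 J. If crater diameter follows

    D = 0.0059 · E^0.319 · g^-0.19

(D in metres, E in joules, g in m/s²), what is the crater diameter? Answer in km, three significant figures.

E^0.319 = (9.62 × 10^21)^0.319 = 1.030 × 10^7
g^-0.19 = 1.35^-0.19 = 0.9446
D = 0.0059 × 1.030 × 10^7 × 0.9446 = 57403 m
   = 57.40 km

D ≈ 57.4 km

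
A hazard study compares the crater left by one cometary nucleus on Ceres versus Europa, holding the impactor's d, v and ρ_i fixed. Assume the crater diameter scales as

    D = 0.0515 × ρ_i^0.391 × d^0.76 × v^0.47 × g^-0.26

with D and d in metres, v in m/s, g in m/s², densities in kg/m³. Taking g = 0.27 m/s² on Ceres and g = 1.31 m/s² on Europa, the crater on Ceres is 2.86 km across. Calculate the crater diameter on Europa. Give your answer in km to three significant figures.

All impactor-dependent factors cancel in the ratio, leaving D_Europa/D_Ceres = (g_Europa/g_Ceres)^-0.26.
(1.31/0.27)^-0.26 = 4.852^-0.26 = 0.6632
D_Europa = 0.6632 × 2.86 km = 1.90 km

D ≈ 1.90 km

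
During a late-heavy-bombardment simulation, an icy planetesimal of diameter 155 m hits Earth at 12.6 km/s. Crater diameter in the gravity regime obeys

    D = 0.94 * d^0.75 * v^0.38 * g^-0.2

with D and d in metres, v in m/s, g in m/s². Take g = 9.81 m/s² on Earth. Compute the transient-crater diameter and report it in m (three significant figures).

In SI units: v = 12600 m/s.
d^0.75 = 155^0.75 = 43.93
v^0.38 = 12600^0.38 = 36.15
g^-0.2 = 9.81^-0.2 = 0.6334
D = 0.94 × 43.93 × 36.15 × 0.6334 = 945.5 m

D ≈ 946 m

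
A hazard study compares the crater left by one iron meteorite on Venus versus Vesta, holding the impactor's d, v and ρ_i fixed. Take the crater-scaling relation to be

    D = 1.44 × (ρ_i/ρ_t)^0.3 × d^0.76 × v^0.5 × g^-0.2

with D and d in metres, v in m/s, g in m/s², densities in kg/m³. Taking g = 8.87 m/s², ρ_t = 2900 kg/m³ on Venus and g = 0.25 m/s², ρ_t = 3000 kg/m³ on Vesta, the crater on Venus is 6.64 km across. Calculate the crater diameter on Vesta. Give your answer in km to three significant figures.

The impactor-only factors (d, v, ρ_i) cancel in the ratio, leaving D_Vesta/D_Venus = (g_Vesta/g_Venus)^-0.2 · (ρ_t,Venus/ρ_t,Vesta)^0.3.
(0.25/8.87)^-0.2 = 0.02818^-0.2 = 2.042
(2900/3000)^0.3 = 0.9667^0.3 = 0.9899
Ratio = 2.042 × 0.9899 = 2.021
D_Vesta = 2.021 × 6.64 km = 13.4 km

D ≈ 13.4 km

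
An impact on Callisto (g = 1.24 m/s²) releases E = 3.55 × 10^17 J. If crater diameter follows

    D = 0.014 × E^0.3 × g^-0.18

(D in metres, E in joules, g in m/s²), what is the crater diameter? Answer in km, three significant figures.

E^0.3 = (3.55 × 10^17)^0.3 = 1.841 × 10^5
g^-0.18 = 1.24^-0.18 = 0.9620
D = 0.014 × 1.841 × 10^5 × 0.9620 = 2479 m
   = 2.479 km

D ≈ 2.48 km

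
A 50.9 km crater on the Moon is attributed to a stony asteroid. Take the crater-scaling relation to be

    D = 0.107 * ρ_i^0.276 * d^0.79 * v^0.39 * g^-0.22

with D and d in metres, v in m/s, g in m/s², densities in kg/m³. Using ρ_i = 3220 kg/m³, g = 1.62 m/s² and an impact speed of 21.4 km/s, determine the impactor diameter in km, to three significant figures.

d ≈ 7.61 km

Rearranging for d: d = [D / (0.107 · 3220^0.276 · 21400^0.39 · 1.62^-0.22)]^(1/0.79).
D = 50900 m.
3220^0.276 = 9.293
21400^0.39 = 48.85
1.62^-0.22 = 0.8993
Denominator = 0.107 × 9.293 × 48.85 × 0.8993 = 43.68
D / 43.68 = 50900 / 43.68 = 1165
d = 1165^(1/0.79) = 1165^1.2658 = 7609 m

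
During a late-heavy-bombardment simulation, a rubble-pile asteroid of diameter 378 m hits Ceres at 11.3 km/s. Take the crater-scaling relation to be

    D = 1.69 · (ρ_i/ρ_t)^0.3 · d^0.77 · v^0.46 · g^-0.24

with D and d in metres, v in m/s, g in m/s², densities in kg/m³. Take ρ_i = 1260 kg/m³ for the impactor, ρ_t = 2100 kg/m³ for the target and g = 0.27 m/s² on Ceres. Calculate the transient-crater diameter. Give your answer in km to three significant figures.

D ≈ 14.0 km

In SI units: v = 11300 m/s.
(ρ_i/ρ_t)^0.3 = (1260/2100)^0.3 = 0.8579
d^0.77 = 378^0.77 = 96.53
v^0.46 = 11300^0.46 = 73.18
g^-0.24 = 0.27^-0.24 = 1.369
D = 1.69 × 0.8579 × 96.53 × 73.18 × 1.369 = 14021 m
   = 14.02 km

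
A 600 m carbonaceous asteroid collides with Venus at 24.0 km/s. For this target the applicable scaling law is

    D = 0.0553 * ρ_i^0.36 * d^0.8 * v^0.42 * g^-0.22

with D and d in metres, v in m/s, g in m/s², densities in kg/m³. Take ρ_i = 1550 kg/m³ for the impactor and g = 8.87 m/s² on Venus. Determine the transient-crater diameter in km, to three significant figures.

D ≈ 5.56 km

In SI units: v = 24000 m/s.
ρ_i^0.36 = 1550^0.36 = 14.08
d^0.8 = 600^0.8 = 166.9
v^0.42 = 24000^0.42 = 69.13
g^-0.22 = 8.87^-0.22 = 0.6187
D = 0.0553 × 14.08 × 166.9 × 69.13 × 0.6187 = 5558 m
   = 5.558 km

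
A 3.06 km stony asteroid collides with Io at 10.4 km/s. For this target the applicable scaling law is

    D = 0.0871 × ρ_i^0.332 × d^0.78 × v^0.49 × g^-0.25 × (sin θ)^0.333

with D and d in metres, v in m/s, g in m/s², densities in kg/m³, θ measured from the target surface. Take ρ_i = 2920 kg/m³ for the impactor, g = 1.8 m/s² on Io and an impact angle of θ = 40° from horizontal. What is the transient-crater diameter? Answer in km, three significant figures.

D ≈ 44.7 km

In SI units: d = 3060 m, v = 10400 m/s.
ρ_i^0.332 = 2920^0.332 = 14.14
d^0.78 = 3060^0.78 = 523.4
v^0.49 = 10400^0.49 = 92.97
g^-0.25 = 1.8^-0.25 = 0.8633
(sin 40°)^0.333 = 0.6428^0.333 = 0.8632
D = 0.0871 × 14.14 × 523.4 × 92.97 × 0.8633 × 0.8632 = 44660 m
   = 44.66 km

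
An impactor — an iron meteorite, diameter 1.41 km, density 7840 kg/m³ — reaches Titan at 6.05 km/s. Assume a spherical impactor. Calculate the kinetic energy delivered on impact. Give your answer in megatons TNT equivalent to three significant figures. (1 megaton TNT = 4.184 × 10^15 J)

E ≈ 50300 Mt TNT

d = 1410 m; v = 6050 m/s.
Mass m = (π/6) ρ d³ = (π/6) × 7840 × (1410)³ = 1.151 × 10^13 kg
E = ½ m v² = 0.5 × 1.151 × 10^13 × (6050)² = 2.106 × 10^20 J
   = 2.106 × 10^20 / 4.184×10^15 = 50335 Mt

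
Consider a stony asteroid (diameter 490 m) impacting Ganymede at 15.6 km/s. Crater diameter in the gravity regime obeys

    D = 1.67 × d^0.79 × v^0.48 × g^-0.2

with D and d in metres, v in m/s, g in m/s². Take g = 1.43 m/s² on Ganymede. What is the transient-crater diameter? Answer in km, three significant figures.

D ≈ 21.4 km

In SI units: v = 15600 m/s.
d^0.79 = 490^0.79 = 133.4
v^0.48 = 15600^0.48 = 103.0
g^-0.2 = 1.43^-0.2 = 0.9310
D = 1.67 × 133.4 × 103.0 × 0.9310 = 21363 m
   = 21.36 km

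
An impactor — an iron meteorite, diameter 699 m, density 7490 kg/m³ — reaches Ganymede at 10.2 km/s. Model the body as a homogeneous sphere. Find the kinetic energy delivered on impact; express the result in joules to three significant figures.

v = 10200 m/s.
Mass m = (π/6) ρ d³ = (π/6) × 7490 × (699)³ = 1.339 × 10^12 kg
E = ½ m v² = 0.5 × 1.339 × 10^12 × (10200)² = 6.965 × 10^19 J

E ≈ 6.97 × 10^19 J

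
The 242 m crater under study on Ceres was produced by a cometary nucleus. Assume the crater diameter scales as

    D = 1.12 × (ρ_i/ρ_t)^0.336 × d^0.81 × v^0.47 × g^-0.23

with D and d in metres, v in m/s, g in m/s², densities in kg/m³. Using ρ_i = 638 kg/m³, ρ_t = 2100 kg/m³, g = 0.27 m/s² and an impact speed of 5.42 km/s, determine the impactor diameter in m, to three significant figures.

d ≈ 5.87 m

Rearranging for d: d = [D / (1.12 · (638/2100)^0.336 · 5420^0.47 · 0.27^-0.23)]^(1/0.81).
(638/2100)^0.336 = 0.6701
5420^0.47 = 56.88
0.27^-0.23 = 1.351
Denominator = 1.12 × 0.6701 × 56.88 × 1.351 = 57.67
D / 57.67 = 242 / 57.67 = 4.196
d = 4.196^(1/0.81) = 4.196^1.2346 = 5.874 m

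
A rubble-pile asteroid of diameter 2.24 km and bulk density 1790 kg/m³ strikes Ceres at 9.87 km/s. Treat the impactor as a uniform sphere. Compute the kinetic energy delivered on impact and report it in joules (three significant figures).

E ≈ 5.13 × 10^20 J

d = 2240 m; v = 9870 m/s.
Mass m = (π/6) ρ d³ = (π/6) × 1790 × (2240)³ = 1.053 × 10^13 kg
E = ½ m v² = 0.5 × 1.053 × 10^13 × (9870)² = 5.129 × 10^20 J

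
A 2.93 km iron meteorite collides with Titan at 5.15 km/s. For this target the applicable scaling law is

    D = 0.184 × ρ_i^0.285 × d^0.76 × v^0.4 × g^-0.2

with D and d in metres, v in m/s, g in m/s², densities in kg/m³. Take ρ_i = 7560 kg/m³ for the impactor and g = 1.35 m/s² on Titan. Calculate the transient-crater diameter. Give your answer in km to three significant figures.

In SI units: d = 2930 m, v = 5150 m/s.
ρ_i^0.285 = 7560^0.285 = 12.75
d^0.76 = 2930^0.76 = 431.3
v^0.4 = 5150^0.4 = 30.53
g^-0.2 = 1.35^-0.2 = 0.9417
D = 0.184 × 12.75 × 431.3 × 30.53 × 0.9417 = 29090 m
   = 29.09 km

D ≈ 29.1 km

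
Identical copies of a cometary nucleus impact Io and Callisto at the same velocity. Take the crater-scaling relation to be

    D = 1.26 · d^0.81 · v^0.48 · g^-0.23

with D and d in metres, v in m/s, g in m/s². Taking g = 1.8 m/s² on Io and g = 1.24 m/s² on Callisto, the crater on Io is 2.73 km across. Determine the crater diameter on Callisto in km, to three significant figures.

All impactor-dependent factors cancel in the ratio, leaving D_Callisto/D_Io = (g_Callisto/g_Io)^-0.23.
(1.24/1.8)^-0.23 = 0.6889^-0.23 = 1.089
D_Callisto = 1.089 × 2.73 km = 2.97 km

D ≈ 2.97 km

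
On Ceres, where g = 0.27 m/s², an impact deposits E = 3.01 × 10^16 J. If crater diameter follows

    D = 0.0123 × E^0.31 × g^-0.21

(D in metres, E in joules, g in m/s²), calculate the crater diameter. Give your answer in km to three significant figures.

D ≈ 2.08 km

E^0.31 = (3.01 × 10^16)^0.31 = 1.283 × 10^5
g^-0.21 = 0.27^-0.21 = 1.316
D = 0.0123 × 1.283 × 10^5 × 1.316 = 2077 m
   = 2.077 km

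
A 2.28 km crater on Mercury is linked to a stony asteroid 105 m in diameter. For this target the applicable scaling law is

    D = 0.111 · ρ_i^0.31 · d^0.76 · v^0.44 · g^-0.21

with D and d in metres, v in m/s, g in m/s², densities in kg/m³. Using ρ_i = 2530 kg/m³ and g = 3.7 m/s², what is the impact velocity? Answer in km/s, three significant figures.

Rearranging for v: v = [D / (0.111 · 2530^0.31 · 105^0.76 · 3.7^-0.21)]^(1/0.44).
D = 2280 m.
2530^0.31 = 11.35
105^0.76 = 34.36
3.7^-0.21 = 0.7598
Denominator = 0.111 × 11.35 × 34.36 × 0.7598 = 32.89
D / 32.89 = 2280 / 32.89 = 69.32
v = 69.32^(1/0.44) = 69.32^2.2727 = 15266 m/s

v ≈ 15.3 km/s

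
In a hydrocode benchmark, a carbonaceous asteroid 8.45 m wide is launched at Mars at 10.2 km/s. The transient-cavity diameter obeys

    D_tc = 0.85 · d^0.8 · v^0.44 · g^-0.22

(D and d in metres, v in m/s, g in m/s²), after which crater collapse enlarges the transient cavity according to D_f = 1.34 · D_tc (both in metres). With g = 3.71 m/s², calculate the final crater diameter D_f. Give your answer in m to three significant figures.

v = 10200 m/s.
d^0.8 = 8.45^0.8 = 5.514
v^0.44 = 10200^0.44 = 58.05
g^-0.22 = 3.71^-0.22 = 0.7494
D_tc = 0.85 × 5.514 × 58.05 × 0.7494 = 203.9 m
D_f = 1.34 × 203.9 = 273.2 m

D_f ≈ 273 m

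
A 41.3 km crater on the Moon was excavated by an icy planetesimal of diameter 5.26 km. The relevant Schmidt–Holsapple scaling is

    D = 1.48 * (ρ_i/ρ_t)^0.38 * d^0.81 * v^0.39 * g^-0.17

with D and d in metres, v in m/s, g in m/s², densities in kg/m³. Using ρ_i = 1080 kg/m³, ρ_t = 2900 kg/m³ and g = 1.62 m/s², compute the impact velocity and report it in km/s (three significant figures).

Rearranging for v: v = [D / (1.48 · (1080/2900)^0.38 · 5260^0.81 · 1.62^-0.17)]^(1/0.39).
D = 41300 m.
(1080/2900)^0.38 = 0.6871
5260^0.81 = 1033
1.62^-0.17 = 0.9213
Denominator = 1.48 × 0.6871 × 1033 × 0.9213 = 967.8
D / 967.8 = 41300 / 967.8 = 42.67
v = 42.67^(1/0.39) = 42.67^2.5641 = 15129 m/s

v ≈ 15.1 km/s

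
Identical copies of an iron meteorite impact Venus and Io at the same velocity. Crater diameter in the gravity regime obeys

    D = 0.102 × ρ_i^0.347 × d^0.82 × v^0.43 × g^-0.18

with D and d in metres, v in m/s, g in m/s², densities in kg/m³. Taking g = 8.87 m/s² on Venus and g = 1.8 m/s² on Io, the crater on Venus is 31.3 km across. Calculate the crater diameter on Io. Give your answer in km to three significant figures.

D ≈ 41.7 km

All impactor-dependent factors cancel in the ratio, leaving D_Io/D_Venus = (g_Io/g_Venus)^-0.18.
(1.8/8.87)^-0.18 = 0.2029^-0.18 = 1.333
D_Io = 1.333 × 31.3 km = 41.7 km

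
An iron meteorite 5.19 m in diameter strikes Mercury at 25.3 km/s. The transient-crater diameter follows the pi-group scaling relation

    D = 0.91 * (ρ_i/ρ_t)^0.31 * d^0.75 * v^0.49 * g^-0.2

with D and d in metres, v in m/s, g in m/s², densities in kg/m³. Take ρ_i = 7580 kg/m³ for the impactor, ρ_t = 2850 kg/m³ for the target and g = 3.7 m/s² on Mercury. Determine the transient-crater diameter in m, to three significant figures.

In SI units: v = 25300 m/s.
(ρ_i/ρ_t)^0.31 = (7580/2850)^0.31 = 1.354
d^0.75 = 5.19^0.75 = 3.439
v^0.49 = 25300^0.49 = 143.7
g^-0.2 = 3.7^-0.2 = 0.7698
D = 0.91 × 1.354 × 3.439 × 143.7 × 0.7698 = 468.7 m

D ≈ 469 m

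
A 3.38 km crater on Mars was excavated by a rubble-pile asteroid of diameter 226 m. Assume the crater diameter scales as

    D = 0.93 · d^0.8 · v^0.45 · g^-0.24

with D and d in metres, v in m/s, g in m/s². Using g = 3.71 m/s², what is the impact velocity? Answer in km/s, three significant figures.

Rearranging for v: v = [D / (0.93 · 226^0.8 · 3.71^-0.24)]^(1/0.45).
D = 3380 m.
226^0.8 = 76.43
3.71^-0.24 = 0.7300
Denominator = 0.93 × 76.43 × 0.7300 = 51.89
D / 51.89 = 3380 / 51.89 = 65.14
v = 65.14^(1/0.45) = 65.14^2.2222 = 10733 m/s

v ≈ 10.7 km/s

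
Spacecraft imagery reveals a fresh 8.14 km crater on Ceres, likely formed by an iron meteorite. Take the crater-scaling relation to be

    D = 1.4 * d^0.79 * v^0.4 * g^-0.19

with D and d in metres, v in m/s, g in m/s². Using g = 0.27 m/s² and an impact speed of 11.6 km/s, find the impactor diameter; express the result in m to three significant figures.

d ≈ 372 m

Rearranging for d: d = [D / (1.4 · 11600^0.4 · 0.27^-0.19)]^(1/0.79).
D = 8140 m.
11600^0.4 = 42.25
0.27^-0.19 = 1.282
Denominator = 1.4 × 42.25 × 1.282 = 75.83
D / 75.83 = 8140 / 75.83 = 107.3
d = 107.3^(1/0.79) = 107.3^1.2658 = 371.8 m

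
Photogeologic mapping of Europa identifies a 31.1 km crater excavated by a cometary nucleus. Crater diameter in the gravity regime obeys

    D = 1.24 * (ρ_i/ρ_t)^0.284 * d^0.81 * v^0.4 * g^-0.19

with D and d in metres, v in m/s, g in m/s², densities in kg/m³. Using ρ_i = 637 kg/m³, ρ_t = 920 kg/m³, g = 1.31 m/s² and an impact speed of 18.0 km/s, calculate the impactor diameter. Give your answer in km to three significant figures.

d ≈ 2.59 km

Rearranging for d: d = [D / (1.24 · (637/920)^0.284 · 18000^0.4 · 1.31^-0.19)]^(1/0.81).
D = 31100 m.
(637/920)^0.284 = 0.9009
18000^0.4 = 50.36
1.31^-0.19 = 0.9500
Denominator = 1.24 × 0.9009 × 50.36 × 0.9500 = 53.45
D / 53.45 = 31100 / 53.45 = 581.9
d = 581.9^(1/0.81) = 581.9^1.2346 = 2591 m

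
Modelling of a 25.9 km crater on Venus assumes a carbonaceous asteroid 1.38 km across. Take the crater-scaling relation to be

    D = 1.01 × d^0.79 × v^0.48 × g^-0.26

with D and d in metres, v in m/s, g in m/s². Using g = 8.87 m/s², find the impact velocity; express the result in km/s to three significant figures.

Rearranging for v: v = [D / (1.01 · 1380^0.79 · 8.87^-0.26)]^(1/0.48).
D = 25900 m.
1380^0.79 = 302.3
8.87^-0.26 = 0.5669
Denominator = 1.01 × 302.3 × 0.5669 = 173.1
D / 173.1 = 25900 / 173.1 = 149.6
v = 149.6^(1/0.48) = 149.6^2.0833 = 33965 m/s

v ≈ 34.0 km/s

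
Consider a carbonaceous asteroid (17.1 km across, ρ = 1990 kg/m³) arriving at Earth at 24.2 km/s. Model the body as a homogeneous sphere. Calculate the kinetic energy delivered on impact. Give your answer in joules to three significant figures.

E ≈ 1.53 × 10^24 J

d = 17100 m; v = 24200 m/s.
Mass m = (π/6) ρ d³ = (π/6) × 1990 × (17100)³ = 5.210 × 10^15 kg
E = ½ m v² = 0.5 × 5.210 × 10^15 × (24200)² = 1.526 × 10^24 J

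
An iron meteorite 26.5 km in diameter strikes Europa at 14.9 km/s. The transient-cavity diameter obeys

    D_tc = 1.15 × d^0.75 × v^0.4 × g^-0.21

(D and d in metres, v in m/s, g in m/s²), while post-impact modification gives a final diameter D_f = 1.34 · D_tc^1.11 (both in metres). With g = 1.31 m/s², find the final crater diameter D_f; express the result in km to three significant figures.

D_f ≈ 504 km

In SI: d = 26500 m, v = 14900 m/s.
d^0.75 = 26500^0.75 = 2077
v^0.4 = 14900^0.4 = 46.70
g^-0.21 = 1.31^-0.21 = 0.9449
D_tc = 1.15 × 2077 × 46.70 × 0.9449 = 1.054 × 10^5 m
D_f = 1.34 × (1.054 × 10^5)^1.11 = 5.040 × 10^5 m
     = 504.0 km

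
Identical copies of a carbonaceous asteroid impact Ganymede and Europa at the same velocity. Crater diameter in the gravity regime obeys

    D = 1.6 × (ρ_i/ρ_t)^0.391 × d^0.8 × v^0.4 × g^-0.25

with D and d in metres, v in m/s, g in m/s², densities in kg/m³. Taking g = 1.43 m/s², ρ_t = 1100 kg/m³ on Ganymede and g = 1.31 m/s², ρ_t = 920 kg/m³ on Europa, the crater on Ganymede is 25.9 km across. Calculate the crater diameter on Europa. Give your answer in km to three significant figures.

The impactor-only factors (d, v, ρ_i) cancel in the ratio, leaving D_Europa/D_Ganymede = (g_Europa/g_Ganymede)^-0.25 · (ρ_t,Ganymede/ρ_t,Europa)^0.391.
(1.31/1.43)^-0.25 = 0.9161^-0.25 = 1.022
(1100/920)^0.391 = 1.196^0.391 = 1.072
Ratio = 1.022 × 1.072 = 1.096
D_Europa = 1.096 × 25.9 km = 28.4 km

D ≈ 28.4 km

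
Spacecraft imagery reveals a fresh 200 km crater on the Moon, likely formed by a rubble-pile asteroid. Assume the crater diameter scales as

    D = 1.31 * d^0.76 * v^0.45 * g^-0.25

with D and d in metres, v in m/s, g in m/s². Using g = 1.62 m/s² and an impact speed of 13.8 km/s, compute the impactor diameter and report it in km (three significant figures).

d ≈ 27.4 km

Rearranging for d: d = [D / (1.31 · 13800^0.45 · 1.62^-0.25)]^(1/0.76).
D = 200000 m.
13800^0.45 = 72.94
1.62^-0.25 = 0.8864
Denominator = 1.31 × 72.94 × 0.8864 = 84.70
D / 84.70 = 200000 / 84.70 = 2361
d = 2361^(1/0.76) = 2361^1.3158 = 27436 m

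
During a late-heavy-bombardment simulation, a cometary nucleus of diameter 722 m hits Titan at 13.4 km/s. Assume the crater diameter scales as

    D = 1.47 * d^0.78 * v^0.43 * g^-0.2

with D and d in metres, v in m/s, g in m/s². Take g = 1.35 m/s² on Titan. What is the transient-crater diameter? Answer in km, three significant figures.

In SI units: v = 13400 m/s.
d^0.78 = 722^0.78 = 169.7
v^0.43 = 13400^0.43 = 59.52
g^-0.2 = 1.35^-0.2 = 0.9417
D = 1.47 × 169.7 × 59.52 × 0.9417 = 13982 m
   = 13.98 km

D ≈ 14.0 km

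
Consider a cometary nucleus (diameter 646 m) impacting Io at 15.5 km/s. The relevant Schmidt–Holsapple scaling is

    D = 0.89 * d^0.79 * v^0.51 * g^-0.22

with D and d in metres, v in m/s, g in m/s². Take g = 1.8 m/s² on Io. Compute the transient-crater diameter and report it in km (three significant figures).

In SI units: v = 15500 m/s.
d^0.79 = 646^0.79 = 166.0
v^0.51 = 15500^0.51 = 137.1
g^-0.22 = 1.8^-0.22 = 0.8787
D = 0.89 × 166.0 × 137.1 × 0.8787 = 17798 m
   = 17.80 km

D ≈ 17.8 km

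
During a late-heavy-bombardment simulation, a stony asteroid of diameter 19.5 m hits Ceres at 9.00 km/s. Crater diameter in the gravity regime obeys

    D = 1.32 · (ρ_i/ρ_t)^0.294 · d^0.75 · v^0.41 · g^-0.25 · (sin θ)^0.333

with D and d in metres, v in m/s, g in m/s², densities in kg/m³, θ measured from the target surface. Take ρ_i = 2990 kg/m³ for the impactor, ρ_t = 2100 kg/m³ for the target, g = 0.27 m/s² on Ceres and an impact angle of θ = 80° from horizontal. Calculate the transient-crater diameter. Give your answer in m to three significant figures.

In SI units: v = 9000 m/s.
(ρ_i/ρ_t)^0.294 = (2990/2100)^0.294 = 1.109
d^0.75 = 19.5^0.75 = 9.280
v^0.41 = 9000^0.41 = 41.81
g^-0.25 = 0.27^-0.25 = 1.387
(sin 80°)^0.333 = 0.9848^0.333 = 0.9949
D = 1.32 × 1.109 × 9.280 × 41.81 × 1.387 × 0.9949 = 783.8 m

D ≈ 784 m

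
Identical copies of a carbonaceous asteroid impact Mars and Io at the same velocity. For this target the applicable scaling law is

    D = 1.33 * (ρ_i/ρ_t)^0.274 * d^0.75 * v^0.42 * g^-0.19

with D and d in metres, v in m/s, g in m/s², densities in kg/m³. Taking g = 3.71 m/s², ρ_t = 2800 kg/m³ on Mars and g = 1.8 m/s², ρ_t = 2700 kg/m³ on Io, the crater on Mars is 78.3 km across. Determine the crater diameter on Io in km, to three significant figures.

D ≈ 90.7 km

The impactor-only factors (d, v, ρ_i) cancel in the ratio, leaving D_Io/D_Mars = (g_Io/g_Mars)^-0.19 · (ρ_t,Mars/ρ_t,Io)^0.274.
(1.8/3.71)^-0.19 = 0.4852^-0.19 = 1.147
(2800/2700)^0.274 = 1.037^0.274 = 1.010
Ratio = 1.147 × 1.010 = 1.158
D_Io = 1.158 × 78.3 km = 90.7 km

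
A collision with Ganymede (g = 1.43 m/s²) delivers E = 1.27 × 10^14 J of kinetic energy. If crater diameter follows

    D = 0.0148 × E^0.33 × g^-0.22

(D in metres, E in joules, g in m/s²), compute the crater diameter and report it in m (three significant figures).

E^0.33 = (1.27 × 10^14)^0.33 = 4.511 × 10^4
g^-0.22 = 1.43^-0.22 = 0.9243
D = 0.0148 × 4.511 × 10^4 × 0.9243 = 617.1 m

D ≈ 617 m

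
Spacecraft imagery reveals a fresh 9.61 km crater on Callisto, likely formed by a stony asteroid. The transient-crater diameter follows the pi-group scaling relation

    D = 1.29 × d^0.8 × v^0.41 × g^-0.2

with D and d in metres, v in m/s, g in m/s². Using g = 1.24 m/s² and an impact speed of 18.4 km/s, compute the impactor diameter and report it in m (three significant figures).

Rearranging for d: d = [D / (1.29 · 18400^0.41 · 1.24^-0.2)]^(1/0.8).
D = 9610 m.
18400^0.41 = 56.05
1.24^-0.2 = 0.9579
Denominator = 1.29 × 56.05 × 0.9579 = 69.26
D / 69.26 = 9610 / 69.26 = 138.8
d = 138.8^(1/0.8) = 138.8^1.25 = 476.4 m

d ≈ 476 m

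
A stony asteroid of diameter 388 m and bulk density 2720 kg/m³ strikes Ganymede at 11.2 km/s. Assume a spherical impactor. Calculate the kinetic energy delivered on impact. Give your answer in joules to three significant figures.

v = 11200 m/s.
Mass m = (π/6) ρ d³ = (π/6) × 2720 × (388)³ = 8.319 × 10^10 kg
E = ½ m v² = 0.5 × 8.319 × 10^10 × (11200)² = 5.218 × 10^18 J

E ≈ 5.22 × 10^18 J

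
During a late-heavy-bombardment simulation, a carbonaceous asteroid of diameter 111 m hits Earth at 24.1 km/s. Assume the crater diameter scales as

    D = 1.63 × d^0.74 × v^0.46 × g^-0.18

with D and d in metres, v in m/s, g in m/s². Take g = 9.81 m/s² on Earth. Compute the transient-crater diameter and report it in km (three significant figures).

D ≈ 3.66 km

In SI units: v = 24100 m/s.
d^0.74 = 111^0.74 = 32.62
v^0.46 = 24100^0.46 = 103.7
g^-0.18 = 9.81^-0.18 = 0.6630
D = 1.63 × 32.62 × 103.7 × 0.6630 = 3656 m
   = 3.656 km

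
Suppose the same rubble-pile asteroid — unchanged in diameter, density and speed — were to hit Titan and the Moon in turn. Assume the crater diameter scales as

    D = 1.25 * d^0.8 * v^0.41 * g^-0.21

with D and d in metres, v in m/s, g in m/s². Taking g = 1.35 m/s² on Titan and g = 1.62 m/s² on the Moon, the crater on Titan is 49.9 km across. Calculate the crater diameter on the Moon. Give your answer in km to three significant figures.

D ≈ 48.0 km

All impactor-dependent factors cancel in the ratio, leaving D_Moon/D_Titan = (g_Moon/g_Titan)^-0.21.
(1.62/1.35)^-0.21 = 1.200^-0.21 = 0.9624
D_Moon = 0.9624 × 49.9 km = 48.0 km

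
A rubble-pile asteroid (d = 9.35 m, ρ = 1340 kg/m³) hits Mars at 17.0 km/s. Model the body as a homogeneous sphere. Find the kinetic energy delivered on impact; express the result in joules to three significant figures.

v = 17000 m/s.
Mass m = (π/6) ρ d³ = (π/6) × 1340 × (9.35)³ = 5.735 × 10^5 kg
E = ½ m v² = 0.5 × 5.735 × 10^5 × (17000)² = 8.287 × 10^13 J

E ≈ 8.29 × 10^13 J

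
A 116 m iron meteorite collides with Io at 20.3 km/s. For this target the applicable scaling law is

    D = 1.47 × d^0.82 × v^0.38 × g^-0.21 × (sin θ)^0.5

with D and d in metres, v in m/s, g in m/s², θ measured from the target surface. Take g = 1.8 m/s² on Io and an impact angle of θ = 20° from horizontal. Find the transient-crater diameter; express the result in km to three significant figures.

In SI units: v = 20300 m/s.
d^0.82 = 116^0.82 = 49.30
v^0.38 = 20300^0.38 = 43.34
g^-0.21 = 1.8^-0.21 = 0.8839
(sin 20°)^0.5 = 0.3420^0.5 = 0.5848
D = 1.47 × 49.30 × 43.34 × 0.8839 × 0.5848 = 1624 m
   = 1.624 km

D ≈ 1.62 km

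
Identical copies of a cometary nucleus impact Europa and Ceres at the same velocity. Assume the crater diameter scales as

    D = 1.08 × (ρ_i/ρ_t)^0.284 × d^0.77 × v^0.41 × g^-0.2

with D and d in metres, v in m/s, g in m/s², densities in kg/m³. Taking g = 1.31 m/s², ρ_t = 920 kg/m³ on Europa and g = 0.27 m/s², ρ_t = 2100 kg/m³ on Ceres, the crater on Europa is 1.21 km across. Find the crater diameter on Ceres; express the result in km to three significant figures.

The impactor-only factors (d, v, ρ_i) cancel in the ratio, leaving D_Ceres/D_Europa = (g_Ceres/g_Europa)^-0.2 · (ρ_t,Europa/ρ_t,Ceres)^0.284.
(0.27/1.31)^-0.2 = 0.2061^-0.2 = 1.371
(920/2100)^0.284 = 0.4381^0.284 = 0.7911
Ratio = 1.371 × 0.7911 = 1.085
D_Ceres = 1.085 × 1.21 km = 1.31 km

D ≈ 1.31 km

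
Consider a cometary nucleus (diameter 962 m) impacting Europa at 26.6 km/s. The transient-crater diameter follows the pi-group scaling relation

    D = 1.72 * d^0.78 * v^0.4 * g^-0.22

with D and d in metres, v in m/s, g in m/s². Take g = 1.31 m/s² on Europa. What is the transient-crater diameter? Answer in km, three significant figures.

In SI units: v = 26600 m/s.
d^0.78 = 962^0.78 = 212.3
v^0.4 = 26600^0.4 = 58.88
g^-0.22 = 1.31^-0.22 = 0.9423
D = 1.72 × 212.3 × 58.88 × 0.9423 = 20260 m
   = 20.26 km

D ≈ 20.3 km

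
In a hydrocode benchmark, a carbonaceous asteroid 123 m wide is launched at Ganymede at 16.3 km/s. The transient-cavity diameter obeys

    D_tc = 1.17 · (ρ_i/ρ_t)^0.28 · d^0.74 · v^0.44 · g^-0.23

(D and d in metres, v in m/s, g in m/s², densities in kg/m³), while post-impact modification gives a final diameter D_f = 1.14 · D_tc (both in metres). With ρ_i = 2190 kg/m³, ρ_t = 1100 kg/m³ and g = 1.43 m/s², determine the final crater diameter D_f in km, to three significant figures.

D_f ≈ 3.74 km

v = 16300 m/s.
(ρ_i/ρ_t)^0.28 = (2190/1100)^0.28 = 1.213
d^0.74 = 123^0.74 = 35.20
v^0.44 = 16300^0.44 = 71.34
g^-0.23 = 1.43^-0.23 = 0.9210
D_tc = 1.17 × 1.213 × 35.20 × 71.34 × 0.9210 = 3282 m
D_f = 1.14 × 3282 = 3741 m
     = 3.741 km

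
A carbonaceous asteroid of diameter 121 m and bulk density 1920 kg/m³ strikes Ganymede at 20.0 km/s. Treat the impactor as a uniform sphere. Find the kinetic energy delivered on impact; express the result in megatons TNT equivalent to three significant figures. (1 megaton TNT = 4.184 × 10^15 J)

v = 20000 m/s.
Mass m = (π/6) ρ d³ = (π/6) × 1920 × (121)³ = 1.781 × 10^9 kg
E = ½ m v² = 0.5 × 1.781 × 10^9 × (20000)² = 3.562 × 10^17 J
   = 3.562 × 10^17 / 4.184×10^15 = 85.13 Mt

E ≈ 85.1 Mt TNT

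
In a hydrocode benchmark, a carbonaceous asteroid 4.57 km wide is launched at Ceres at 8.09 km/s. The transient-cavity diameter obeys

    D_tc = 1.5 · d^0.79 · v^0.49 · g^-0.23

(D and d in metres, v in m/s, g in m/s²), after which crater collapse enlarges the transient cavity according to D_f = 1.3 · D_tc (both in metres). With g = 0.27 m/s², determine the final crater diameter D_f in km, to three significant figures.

In SI: d = 4570 m, v = 8090 m/s.
d^0.79 = 4570^0.79 = 778.6
v^0.49 = 8090^0.49 = 82.20
g^-0.23 = 0.27^-0.23 = 1.351
D_tc = 1.5 × 778.6 × 82.20 × 1.351 = 1.297 × 10^5 m
D_f = 1.3 × 1.297 × 10^5 = 1.686 × 10^5 m
     = 168.6 km

D_f ≈ 169 km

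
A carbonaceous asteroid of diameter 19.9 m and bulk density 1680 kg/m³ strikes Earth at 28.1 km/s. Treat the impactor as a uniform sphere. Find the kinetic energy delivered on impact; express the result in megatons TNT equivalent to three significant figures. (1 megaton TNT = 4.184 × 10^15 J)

E ≈ 0.654 Mt TNT

v = 28100 m/s.
Mass m = (π/6) ρ d³ = (π/6) × 1680 × (19.9)³ = 6.932 × 10^6 kg
E = ½ m v² = 0.5 × 6.932 × 10^6 × (28100)² = 2.737 × 10^15 J
   = 2.737 × 10^15 / 4.184×10^15 = 0.6542 Mt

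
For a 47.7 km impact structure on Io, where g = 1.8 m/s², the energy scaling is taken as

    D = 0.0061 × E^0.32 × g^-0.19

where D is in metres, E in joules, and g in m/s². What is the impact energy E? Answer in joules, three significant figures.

Rearranging: E = [D / (0.0061 · g^-0.19)]^(1/0.32).
D = 47700 m.
g^-0.19 = 1.8^-0.19 = 0.8943
D / (0.0061 × 0.8943) = 47700 / (5.455 × 10^-3) = 8.744 × 10^6
E = (8.744 × 10^6)^3.125 = 4.930 × 10^21 J

E ≈ 4.93 × 10^21 J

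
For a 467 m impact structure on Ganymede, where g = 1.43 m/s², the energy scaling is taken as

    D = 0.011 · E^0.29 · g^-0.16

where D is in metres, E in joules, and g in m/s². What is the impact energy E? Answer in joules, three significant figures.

E ≈ 1.11 × 10^16 J

Rearranging: E = [D / (0.011 · g^-0.16)]^(1/0.29).
g^-0.16 = 1.43^-0.16 = 0.9444
D / (0.011 × 0.9444) = 467 / (0.01039) = 4.495 × 10^4
E = (4.495 × 10^4)^3.4483 = 1.107 × 10^16 J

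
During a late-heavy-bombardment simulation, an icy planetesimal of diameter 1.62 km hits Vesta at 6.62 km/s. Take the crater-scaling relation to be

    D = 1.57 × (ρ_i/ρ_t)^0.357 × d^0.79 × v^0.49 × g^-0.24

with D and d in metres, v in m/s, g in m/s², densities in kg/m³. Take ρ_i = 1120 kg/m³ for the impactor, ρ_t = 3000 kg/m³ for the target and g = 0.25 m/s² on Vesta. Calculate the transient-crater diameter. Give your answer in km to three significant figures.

D ≈ 39.4 km

In SI units: d = 1620 m, v = 6620 m/s.
(ρ_i/ρ_t)^0.357 = (1120/3000)^0.357 = 0.7035
d^0.79 = 1620^0.79 = 343.2
v^0.49 = 6620^0.49 = 74.51
g^-0.24 = 0.25^-0.24 = 1.395
D = 1.57 × 0.7035 × 343.2 × 74.51 × 1.395 = 39400 m
   = 39.40 km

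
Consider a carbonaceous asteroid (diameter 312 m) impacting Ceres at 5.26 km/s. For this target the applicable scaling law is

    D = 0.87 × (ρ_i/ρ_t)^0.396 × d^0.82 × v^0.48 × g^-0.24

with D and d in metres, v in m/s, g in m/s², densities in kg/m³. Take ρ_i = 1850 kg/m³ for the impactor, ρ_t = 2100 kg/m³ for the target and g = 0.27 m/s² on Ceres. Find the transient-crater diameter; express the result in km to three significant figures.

D ≈ 7.68 km

In SI units: v = 5260 m/s.
(ρ_i/ρ_t)^0.396 = (1850/2100)^0.396 = 0.9510
d^0.82 = 312^0.82 = 111.0
v^0.48 = 5260^0.48 = 61.10
g^-0.24 = 0.27^-0.24 = 1.369
D = 0.87 × 0.9510 × 111.0 × 61.10 × 1.369 = 7682 m
   = 7.682 km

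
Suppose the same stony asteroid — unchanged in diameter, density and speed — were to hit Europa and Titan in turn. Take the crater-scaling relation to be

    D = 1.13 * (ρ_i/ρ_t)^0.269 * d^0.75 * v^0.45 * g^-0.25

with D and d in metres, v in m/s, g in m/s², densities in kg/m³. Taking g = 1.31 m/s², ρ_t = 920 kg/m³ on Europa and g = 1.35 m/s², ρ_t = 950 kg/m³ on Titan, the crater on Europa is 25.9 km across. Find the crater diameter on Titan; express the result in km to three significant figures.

D ≈ 25.5 km

The impactor-only factors (d, v, ρ_i) cancel in the ratio, leaving D_Titan/D_Europa = (g_Titan/g_Europa)^-0.25 · (ρ_t,Europa/ρ_t,Titan)^0.269.
(1.35/1.31)^-0.25 = 1.031^-0.25 = 0.9924
(920/950)^0.269 = 0.9684^0.269 = 0.9914
Ratio = 0.9924 × 0.9914 = 0.9839
D_Titan = 0.9839 × 25.9 km = 25.5 km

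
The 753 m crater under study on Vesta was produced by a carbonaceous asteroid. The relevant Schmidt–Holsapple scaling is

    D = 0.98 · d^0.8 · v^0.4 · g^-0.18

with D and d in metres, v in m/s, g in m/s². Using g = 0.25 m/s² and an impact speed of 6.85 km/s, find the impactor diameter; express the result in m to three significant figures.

d ≈ 35.8 m

Rearranging for d: d = [D / (0.98 · 6850^0.4 · 0.25^-0.18)]^(1/0.8).
6850^0.4 = 34.22
0.25^-0.18 = 1.283
Denominator = 0.98 × 34.22 × 1.283 = 43.03
D / 43.03 = 753 / 43.03 = 17.50
d = 17.50^(1/0.8) = 17.50^1.25 = 35.79 m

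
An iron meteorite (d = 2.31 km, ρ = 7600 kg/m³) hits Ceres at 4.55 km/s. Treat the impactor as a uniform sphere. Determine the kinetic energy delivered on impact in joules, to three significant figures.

E ≈ 5.08 × 10^20 J

d = 2310 m; v = 4550 m/s.
Mass m = (π/6) ρ d³ = (π/6) × 7600 × (2310)³ = 4.905 × 10^13 kg
E = ½ m v² = 0.5 × 4.905 × 10^13 × (4550)² = 5.077 × 10^20 J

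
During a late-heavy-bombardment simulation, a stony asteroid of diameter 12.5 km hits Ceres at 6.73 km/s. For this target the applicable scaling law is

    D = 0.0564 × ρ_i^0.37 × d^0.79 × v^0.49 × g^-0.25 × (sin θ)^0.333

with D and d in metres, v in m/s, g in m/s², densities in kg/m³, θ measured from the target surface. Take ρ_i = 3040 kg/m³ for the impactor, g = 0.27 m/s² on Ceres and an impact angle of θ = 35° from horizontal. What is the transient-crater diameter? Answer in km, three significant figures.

D ≈ 164 km

In SI units: d = 12500 m, v = 6730 m/s.
ρ_i^0.37 = 3040^0.37 = 19.44
d^0.79 = 12500^0.79 = 1724
v^0.49 = 6730^0.49 = 75.12
g^-0.25 = 0.27^-0.25 = 1.387
(sin 35°)^0.333 = 0.5736^0.333 = 0.8310
D = 0.0564 × 19.44 × 1724 × 75.12 × 1.387 × 0.8310 = 1.637 × 10^5 m
   = 163.7 km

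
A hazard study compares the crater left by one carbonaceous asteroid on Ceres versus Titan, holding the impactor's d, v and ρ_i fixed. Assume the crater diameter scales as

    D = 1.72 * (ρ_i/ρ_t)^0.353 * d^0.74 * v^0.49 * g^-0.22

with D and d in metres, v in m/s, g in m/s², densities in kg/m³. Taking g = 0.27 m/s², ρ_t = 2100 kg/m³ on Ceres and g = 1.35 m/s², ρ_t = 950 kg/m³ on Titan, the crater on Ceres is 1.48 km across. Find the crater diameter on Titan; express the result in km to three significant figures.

D ≈ 1.37 km

The impactor-only factors (d, v, ρ_i) cancel in the ratio, leaving D_Titan/D_Ceres = (g_Titan/g_Ceres)^-0.22 · (ρ_t,Ceres/ρ_t,Titan)^0.353.
(1.35/0.27)^-0.22 = 5.000^-0.22 = 0.7018
(2100/950)^0.353 = 2.211^0.353 = 1.323
Ratio = 0.7018 × 1.323 = 0.9285
D_Titan = 0.9285 × 1.48 km = 1.37 km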